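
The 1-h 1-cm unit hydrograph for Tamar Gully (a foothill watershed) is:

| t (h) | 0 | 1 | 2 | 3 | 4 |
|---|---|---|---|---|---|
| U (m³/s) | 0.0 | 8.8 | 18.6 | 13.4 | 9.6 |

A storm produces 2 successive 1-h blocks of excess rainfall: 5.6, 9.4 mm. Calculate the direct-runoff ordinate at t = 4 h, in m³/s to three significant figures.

By discrete convolution, Q_j = Σ (P_i / 10 mm) · U_{j−i}.
At t = 4 h (j=4): Q = (5.6/10)·9.6 + (9.4/10)·13.4 = 18.0 m³/s.

Q ≈ 18.0 m³/s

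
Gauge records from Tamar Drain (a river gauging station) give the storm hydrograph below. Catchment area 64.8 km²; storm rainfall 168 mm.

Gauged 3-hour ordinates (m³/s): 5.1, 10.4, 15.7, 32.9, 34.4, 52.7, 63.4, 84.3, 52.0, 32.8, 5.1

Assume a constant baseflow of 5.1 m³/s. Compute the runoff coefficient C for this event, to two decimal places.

C ≈ 0.33

ΣQ_DR = 332.7 m³/s; V = ΣQ_DR·Δt = 3.593 × 10^6 m³.
Runoff depth d = V / A = 55.45 mm.
C = d / P = 55.45 / 168 = 0.33.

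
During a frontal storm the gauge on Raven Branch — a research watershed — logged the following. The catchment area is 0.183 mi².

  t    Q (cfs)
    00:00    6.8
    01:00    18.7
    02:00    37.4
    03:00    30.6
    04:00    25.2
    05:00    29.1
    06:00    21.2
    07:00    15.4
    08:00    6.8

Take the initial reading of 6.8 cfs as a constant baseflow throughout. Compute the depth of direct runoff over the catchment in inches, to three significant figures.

d ≈ 1.10 in

Direct runoff: 0.0, 11.9, 30.6, 23.8, 18.4, 22.3, 14.4, 8.6, 0.0 cfs; ΣQ_DR = 130.0 cfs.
V = ΣQ_DR · Δt = 130.0 × 3600 s = 4.680 × 10^5 ft³.
Over A = 0.183 mi², depth = V / A = 1.10 in.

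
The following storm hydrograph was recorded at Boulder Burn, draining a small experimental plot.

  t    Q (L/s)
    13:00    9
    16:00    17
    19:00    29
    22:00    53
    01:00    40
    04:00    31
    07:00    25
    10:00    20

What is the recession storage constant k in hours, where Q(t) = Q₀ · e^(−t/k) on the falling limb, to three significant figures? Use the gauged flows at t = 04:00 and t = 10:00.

On the falling limb, Q drops from 31 to 20 L/s between t = 04:00 and t = 10:00 (Δt = 6 h).
k = −Δt / ln(Q₂/Q₁) = −6 / ln(20/31) = 13.7 h.

k ≈ 13.7 h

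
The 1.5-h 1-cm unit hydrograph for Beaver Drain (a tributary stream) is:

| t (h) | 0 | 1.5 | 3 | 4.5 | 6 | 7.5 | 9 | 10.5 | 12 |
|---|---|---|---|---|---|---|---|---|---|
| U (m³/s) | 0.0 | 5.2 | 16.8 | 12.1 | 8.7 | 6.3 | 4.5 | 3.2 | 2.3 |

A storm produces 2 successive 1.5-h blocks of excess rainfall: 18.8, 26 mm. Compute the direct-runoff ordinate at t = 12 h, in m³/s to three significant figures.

Q ≈ 12.6 m³/s

By discrete convolution, Q_j = Σ (P_i / 10 mm) · U_{j−i}.
At t = 12 h (j=8): Q = (18.8/10)·2.3 + (26/10)·3.2 = 12.6 m³/s.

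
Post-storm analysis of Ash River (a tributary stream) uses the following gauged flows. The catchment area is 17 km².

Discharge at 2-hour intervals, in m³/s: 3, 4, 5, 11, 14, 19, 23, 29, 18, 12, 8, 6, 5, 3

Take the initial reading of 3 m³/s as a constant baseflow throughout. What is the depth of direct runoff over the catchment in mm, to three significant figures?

d ≈ 50.0 mm

Direct runoff: 0.0, 1.0, 2.0, 8.0, 11.0, 16.0, 20.0, 26.0, 15.0, 9.0, 5.0, 3.0, 2.0, 0.0 m³/s; ΣQ_DR = 118.0 m³/s.
V = ΣQ_DR · Δt = 118.0 × 7200 s = 8.496 × 10^5 m³.
Over A = 17 km², depth = V / A = 50.0 mm.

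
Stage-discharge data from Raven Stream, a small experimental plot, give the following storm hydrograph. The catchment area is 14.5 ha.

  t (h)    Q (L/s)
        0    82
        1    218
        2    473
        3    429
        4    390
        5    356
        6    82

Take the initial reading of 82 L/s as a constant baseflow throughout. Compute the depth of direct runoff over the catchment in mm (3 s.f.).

d ≈ 36.1 mm

Direct runoff: 0.0, 136.0, 391.0, 347.0, 308.0, 274.0, 0.0 L/s; ΣQ_DR = 1456 L/s.
V = ΣQ_DR · Δt = 1456 × 3600 s = 5.242 × 10^6 L.
Over A = 14.5 ha, depth = V / A = 36.1 mm.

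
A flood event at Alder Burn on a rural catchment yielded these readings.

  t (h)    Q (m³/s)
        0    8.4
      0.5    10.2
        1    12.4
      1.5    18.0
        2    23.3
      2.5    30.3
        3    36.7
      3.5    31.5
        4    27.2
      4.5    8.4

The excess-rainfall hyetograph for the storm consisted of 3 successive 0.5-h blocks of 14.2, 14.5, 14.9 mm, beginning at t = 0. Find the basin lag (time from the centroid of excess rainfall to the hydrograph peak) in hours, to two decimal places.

t_L ≈ 2.24 h

Centroid of excess rainfall: t_c = Σ P_i·t̄_i / ΣP_i = 0.7580 h (block centres at 0.25, 0.75, 1.25 h).
Hydrograph peak occurs at t = 3 h, so basin lag t_L = 3 − 0.7580 = 2.24 h.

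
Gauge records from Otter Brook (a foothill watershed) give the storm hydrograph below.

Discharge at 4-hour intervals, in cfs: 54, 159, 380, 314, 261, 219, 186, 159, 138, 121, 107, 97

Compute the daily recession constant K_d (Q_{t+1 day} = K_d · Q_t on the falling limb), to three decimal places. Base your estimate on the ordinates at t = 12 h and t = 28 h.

Between t = 12 h and t = 28 h the flow falls from 314 to 159 cfs over 4×4 h = 16 h.
Per-interval ratio K = (159/314)^(1/4) = 0.8436; K_d = K^(24/4) = 0.360.

K_d ≈ 0.360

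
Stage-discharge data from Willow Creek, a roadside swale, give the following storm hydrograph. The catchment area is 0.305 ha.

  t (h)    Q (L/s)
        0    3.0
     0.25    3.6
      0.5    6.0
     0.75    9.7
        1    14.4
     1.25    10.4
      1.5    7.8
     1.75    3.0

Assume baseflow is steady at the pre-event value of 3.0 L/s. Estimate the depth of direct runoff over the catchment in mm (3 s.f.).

Direct runoff: 0.0, 0.6, 3.0, 6.7, 11.4, 7.4, 4.8, 0.0 L/s; ΣQ_DR = 33.90 L/s.
V = ΣQ_DR · Δt = 33.90 × 900 s = 30510 L.
Over A = 0.305 ha, depth = V / A = 10.0 mm.

d ≈ 10.0 mm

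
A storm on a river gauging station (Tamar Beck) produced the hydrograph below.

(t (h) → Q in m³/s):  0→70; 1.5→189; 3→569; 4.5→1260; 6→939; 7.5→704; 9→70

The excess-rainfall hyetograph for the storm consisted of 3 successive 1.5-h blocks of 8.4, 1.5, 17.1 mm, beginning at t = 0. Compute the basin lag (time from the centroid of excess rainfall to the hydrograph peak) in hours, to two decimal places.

Centroid of excess rainfall: t_c = Σ P_i·t̄_i / ΣP_i = 2.7333 h (block centres at 0.75, 2.25, 3.75 h).
Hydrograph peak occurs at t = 4.5 h, so basin lag t_L = 4.5 − 2.7333 = 1.77 h.

t_L ≈ 1.77 h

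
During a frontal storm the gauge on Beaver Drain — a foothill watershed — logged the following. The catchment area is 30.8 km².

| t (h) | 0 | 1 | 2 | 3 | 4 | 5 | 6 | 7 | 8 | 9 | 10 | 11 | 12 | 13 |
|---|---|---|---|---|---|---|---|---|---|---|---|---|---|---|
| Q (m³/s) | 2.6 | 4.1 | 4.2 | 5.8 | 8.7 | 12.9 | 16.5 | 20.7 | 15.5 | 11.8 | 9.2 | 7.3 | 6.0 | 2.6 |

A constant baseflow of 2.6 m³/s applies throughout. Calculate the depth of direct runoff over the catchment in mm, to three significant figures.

Direct runoff: 0.0, 1.5, 1.6, 3.2, 6.1, 10.3, 13.9, 18.1, 12.9, 9.2, 6.6, 4.7, 3.4, 0.0 m³/s; ΣQ_DR = 91.50 m³/s.
V = ΣQ_DR · Δt = 91.50 × 3600 s = 3.294 × 10^5 m³.
Over A = 30.8 km², depth = V / A = 10.7 mm.

d ≈ 10.7 mm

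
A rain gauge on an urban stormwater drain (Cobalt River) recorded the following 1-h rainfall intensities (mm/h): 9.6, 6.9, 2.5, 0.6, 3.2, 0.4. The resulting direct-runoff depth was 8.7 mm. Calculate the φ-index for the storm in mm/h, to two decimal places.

Only the 2 blocks with intensity above φ contribute runoff: 9.6, 6.9 mm/h.
Σ(I−φ)·Δt = d  ⇒  (9.6+6.9 − 2φ)·1 = 8.7
φ = (16.50 − 8.7/1) / 2 = 3.90 mm/h.

φ ≈ 3.90 mm/h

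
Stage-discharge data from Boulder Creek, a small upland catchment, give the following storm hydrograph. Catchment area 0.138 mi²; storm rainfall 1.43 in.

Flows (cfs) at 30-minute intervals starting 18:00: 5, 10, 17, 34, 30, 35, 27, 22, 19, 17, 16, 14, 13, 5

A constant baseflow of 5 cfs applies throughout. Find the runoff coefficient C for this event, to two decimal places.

ΣQ_DR = 194.0 cfs; V = ΣQ_DR·Δt = 3.492 × 10^5 ft³.
Runoff depth d = V / A = 1.089 in.
C = d / P = 1.089 / 1.43 = 0.76.

C ≈ 0.76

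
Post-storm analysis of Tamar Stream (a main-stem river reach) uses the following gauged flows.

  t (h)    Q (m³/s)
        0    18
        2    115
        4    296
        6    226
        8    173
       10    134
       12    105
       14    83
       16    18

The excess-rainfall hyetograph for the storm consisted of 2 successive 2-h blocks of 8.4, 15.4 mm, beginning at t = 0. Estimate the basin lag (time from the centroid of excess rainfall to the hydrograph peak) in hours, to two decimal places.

t_L ≈ 1.71 h

Centroid of excess rainfall: t_c = Σ P_i·t̄_i / ΣP_i = 2.2941 h (block centres at 1, 3 h).
Hydrograph peak occurs at t = 4 h, so basin lag t_L = 4 − 2.2941 = 1.71 h.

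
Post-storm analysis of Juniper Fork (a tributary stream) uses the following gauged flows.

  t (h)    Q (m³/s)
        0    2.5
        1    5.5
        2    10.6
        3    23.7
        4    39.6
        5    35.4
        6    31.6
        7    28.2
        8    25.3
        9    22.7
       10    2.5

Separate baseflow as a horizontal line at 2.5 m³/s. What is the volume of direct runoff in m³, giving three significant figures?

V ≈ 7.20 × 10^5 m³

Direct-runoff ordinates (Q − Q_b): 0.0, 3.0, 8.1, 21.2, 37.1, 32.9, 29.1, 25.7, 22.8, 20.2, 0.0 m³/s.
ΣQ_DR = 200.1 m³/s.
With Δt = 1 h = 3600 s, V = ΣQ_DR · Δt = 200.1 × 3600 = 7.20 × 10^5 m³.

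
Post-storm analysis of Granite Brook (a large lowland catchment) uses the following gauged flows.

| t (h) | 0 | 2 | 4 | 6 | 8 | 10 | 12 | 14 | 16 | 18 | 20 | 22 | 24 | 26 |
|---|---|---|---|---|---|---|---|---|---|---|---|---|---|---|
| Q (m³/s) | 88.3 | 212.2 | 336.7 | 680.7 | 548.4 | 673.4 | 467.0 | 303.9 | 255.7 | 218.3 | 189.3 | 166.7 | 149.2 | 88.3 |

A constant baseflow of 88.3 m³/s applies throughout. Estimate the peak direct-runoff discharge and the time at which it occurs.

Subtracting baseflow gives direct-runoff ordinates: 0.0, 123.9, 248.4, 592.4, 460.1, 585.1, 378.7, 215.6, 167.4, 130.0, 101.0, 78.4, 60.9, 0.0 m³/s.
The maximum is 592.4 m³/s, occurring at the reading for t = 6 h.

Q_p = 592.4 m³/s at t = 6 h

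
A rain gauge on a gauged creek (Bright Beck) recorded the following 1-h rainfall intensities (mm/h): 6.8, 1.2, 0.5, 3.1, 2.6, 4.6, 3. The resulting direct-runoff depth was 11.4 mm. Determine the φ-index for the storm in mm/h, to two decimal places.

Only the 5 blocks with intensity above φ contribute runoff: 6.8, 3.1, 2.6, 4.6, 3 mm/h.
Σ(I−φ)·Δt = d  ⇒  (6.8+3.1+2.6+4.6+3 − 5φ)·1 = 11.4
φ = (20.10 − 11.4/1) / 5 = 1.74 mm/h.

φ ≈ 1.74 mm/h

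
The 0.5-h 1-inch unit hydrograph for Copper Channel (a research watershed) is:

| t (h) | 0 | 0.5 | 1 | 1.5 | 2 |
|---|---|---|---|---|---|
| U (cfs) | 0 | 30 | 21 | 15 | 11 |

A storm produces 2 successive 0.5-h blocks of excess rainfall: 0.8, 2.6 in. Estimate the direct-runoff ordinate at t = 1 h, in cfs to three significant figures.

Q ≈ 94.8 cfs

By discrete convolution, Q_j = Σ (P_i / 1 in) · U_{j−i}.
At t = 1 h (j=2): Q = (0.8/1)·21 + (2.6/1)·30 = 94.8 cfs.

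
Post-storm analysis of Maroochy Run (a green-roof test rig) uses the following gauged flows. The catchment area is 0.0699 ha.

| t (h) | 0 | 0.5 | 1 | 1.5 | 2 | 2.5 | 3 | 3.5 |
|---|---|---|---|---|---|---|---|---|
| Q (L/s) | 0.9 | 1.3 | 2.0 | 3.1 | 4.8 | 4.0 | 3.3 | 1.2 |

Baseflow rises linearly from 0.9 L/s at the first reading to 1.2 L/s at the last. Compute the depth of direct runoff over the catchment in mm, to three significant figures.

Direct runoff: 0.00, 0.36, 1.01, 2.07, 3.73, 2.89, 2.14, 0.00 L/s; ΣQ_DR = 12.20 L/s.
V = ΣQ_DR · Δt = 12.20 × 1800 s = 21960 L.
Over A = 0.0699 ha, depth = V / A = 31.4 mm.

d ≈ 31.4 mm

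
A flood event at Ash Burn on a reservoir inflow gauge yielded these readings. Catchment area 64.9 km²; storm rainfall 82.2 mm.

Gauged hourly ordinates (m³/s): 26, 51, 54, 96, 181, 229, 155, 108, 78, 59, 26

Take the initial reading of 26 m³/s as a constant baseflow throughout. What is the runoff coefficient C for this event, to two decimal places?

ΣQ_DR = 777.0 m³/s; V = ΣQ_DR·Δt = 2.797 × 10^6 m³.
Runoff depth d = V / A = 43.10 mm.
C = d / P = 43.10 / 82.2 = 0.52.

C ≈ 0.52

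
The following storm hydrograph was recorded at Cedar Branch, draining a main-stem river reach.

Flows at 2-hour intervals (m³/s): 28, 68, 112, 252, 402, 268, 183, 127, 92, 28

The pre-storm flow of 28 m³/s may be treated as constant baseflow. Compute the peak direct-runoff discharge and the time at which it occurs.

Subtracting baseflow gives direct-runoff ordinates: 0.0, 40.0, 84.0, 224.0, 374.0, 240.0, 155.0, 99.0, 64.0, 0.0 m³/s.
The maximum is 374.0 m³/s, occurring at the reading for t = 8 h.

Q_p = 374.0 m³/s at t = 8 h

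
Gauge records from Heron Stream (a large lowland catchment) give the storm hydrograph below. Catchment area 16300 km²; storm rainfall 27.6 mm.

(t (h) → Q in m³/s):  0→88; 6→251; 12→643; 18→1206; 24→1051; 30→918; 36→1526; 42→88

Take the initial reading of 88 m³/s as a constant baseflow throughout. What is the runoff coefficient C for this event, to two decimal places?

ΣQ_DR = 5067 m³/s; V = ΣQ_DR·Δt = 1.094 × 10^8 m³.
Runoff depth d = V / A = 6.715 mm.
C = d / P = 6.715 / 27.6 = 0.24.

C ≈ 0.24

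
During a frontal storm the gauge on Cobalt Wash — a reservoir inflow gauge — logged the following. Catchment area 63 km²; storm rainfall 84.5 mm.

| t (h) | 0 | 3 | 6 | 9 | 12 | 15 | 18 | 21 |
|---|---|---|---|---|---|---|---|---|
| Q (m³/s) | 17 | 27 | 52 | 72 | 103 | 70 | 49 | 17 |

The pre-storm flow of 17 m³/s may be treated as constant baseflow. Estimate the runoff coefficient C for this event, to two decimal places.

C ≈ 0.55

ΣQ_DR = 271.0 m³/s; V = ΣQ_DR·Δt = 2.927 × 10^6 m³.
Runoff depth d = V / A = 46.46 mm.
C = d / P = 46.46 / 84.5 = 0.55.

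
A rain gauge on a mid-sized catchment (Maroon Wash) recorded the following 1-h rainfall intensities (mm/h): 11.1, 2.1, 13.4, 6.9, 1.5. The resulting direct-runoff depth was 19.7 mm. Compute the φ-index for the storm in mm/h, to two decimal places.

φ ≈ 3.90 mm/h

Only the 3 blocks with intensity above φ contribute runoff: 11.1, 13.4, 6.9 mm/h.
Σ(I−φ)·Δt = d  ⇒  (11.1+13.4+6.9 − 3φ)·1 = 19.7
φ = (31.40 − 19.7/1) / 3 = 3.90 mm/h.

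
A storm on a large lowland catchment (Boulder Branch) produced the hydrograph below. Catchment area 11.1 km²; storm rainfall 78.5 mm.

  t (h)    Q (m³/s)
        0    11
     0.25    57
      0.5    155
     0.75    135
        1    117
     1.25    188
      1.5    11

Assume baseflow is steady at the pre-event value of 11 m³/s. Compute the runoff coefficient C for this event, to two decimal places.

ΣQ_DR = 597.0 m³/s; V = ΣQ_DR·Δt = 5.373 × 10^5 m³.
Runoff depth d = V / A = 48.41 mm.
C = d / P = 48.41 / 78.5 = 0.62.

C ≈ 0.62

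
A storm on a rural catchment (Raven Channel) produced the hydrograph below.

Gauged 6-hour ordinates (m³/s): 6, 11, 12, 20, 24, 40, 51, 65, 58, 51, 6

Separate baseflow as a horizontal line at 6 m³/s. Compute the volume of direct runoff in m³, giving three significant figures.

V ≈ 6.00 × 10^6 m³

Direct-runoff ordinates (Q − Q_b): 0.0, 5.0, 6.0, 14.0, 18.0, 34.0, 45.0, 59.0, 52.0, 45.0, 0.0 m³/s.
ΣQ_DR = 278.0 m³/s.
With Δt = 6 h = 21600 s, V = ΣQ_DR · Δt = 278.0 × 21600 = 6.00 × 10^6 m³.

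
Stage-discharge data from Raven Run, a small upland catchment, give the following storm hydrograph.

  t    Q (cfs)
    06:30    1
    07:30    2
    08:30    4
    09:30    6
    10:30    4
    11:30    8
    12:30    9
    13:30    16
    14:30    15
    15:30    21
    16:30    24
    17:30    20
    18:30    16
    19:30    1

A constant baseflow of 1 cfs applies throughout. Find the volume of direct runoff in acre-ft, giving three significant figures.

V ≈ 11.0 acre-ft

Direct-runoff ordinates (Q − Q_b): 0.0, 1.0, 3.0, 5.0, 3.0, 7.0, 8.0, 15.0, 14.0, 20.0, 23.0, 19.0, 15.0, 0.0 cfs.
ΣQ_DR = 133.0 cfs.
With Δt = 1 h = 3600 s, V = ΣQ_DR · Δt = 133.0 × 3600 = 4.79 × 10^5 ft³ = 11.0 acre-ft.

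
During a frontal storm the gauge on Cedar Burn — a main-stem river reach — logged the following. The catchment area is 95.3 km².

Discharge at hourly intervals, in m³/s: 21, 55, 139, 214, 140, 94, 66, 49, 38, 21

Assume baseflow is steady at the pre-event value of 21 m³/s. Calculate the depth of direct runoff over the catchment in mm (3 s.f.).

d ≈ 23.7 mm

Direct runoff: 0.0, 34.0, 118.0, 193.0, 119.0, 73.0, 45.0, 28.0, 17.0, 0.0 m³/s; ΣQ_DR = 627.0 m³/s.
V = ΣQ_DR · Δt = 627.0 × 3600 s = 2.257 × 10^6 m³.
Over A = 95.3 km², depth = V / A = 23.7 mm.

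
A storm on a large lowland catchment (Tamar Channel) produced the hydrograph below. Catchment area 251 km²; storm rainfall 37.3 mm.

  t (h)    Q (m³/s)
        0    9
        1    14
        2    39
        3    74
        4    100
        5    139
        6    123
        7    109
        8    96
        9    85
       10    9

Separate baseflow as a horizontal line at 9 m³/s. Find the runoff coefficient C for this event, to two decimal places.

ΣQ_DR = 698.0 m³/s; V = ΣQ_DR·Δt = 2.513 × 10^6 m³.
Runoff depth d = V / A = 10.01 mm.
C = d / P = 10.01 / 37.3 = 0.27.

C ≈ 0.27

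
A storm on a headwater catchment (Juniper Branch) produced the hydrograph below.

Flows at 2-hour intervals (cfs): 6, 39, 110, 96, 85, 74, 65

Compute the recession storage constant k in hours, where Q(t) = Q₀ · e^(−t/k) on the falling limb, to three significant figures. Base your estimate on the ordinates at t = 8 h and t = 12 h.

k ≈ 14.9 h

On the falling limb, Q drops from 85 to 65 cfs between t = 8 h and t = 12 h (Δt = 4 h).
k = −Δt / ln(Q₂/Q₁) = −4 / ln(65/85) = 14.9 h.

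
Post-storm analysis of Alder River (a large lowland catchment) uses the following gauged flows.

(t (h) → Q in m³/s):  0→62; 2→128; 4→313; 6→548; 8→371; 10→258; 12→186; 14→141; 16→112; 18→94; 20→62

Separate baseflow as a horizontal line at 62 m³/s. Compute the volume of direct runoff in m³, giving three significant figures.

Direct-runoff ordinates (Q − Q_b): 0.0, 66.0, 251.0, 486.0, 309.0, 196.0, 124.0, 79.0, 50.0, 32.0, 0.0 m³/s.
ΣQ_DR = 1593 m³/s.
With Δt = 2 h = 7200 s, V = ΣQ_DR · Δt = 1593 × 7200 = 1.15 × 10^7 m³.

V ≈ 1.15 × 10^7 m³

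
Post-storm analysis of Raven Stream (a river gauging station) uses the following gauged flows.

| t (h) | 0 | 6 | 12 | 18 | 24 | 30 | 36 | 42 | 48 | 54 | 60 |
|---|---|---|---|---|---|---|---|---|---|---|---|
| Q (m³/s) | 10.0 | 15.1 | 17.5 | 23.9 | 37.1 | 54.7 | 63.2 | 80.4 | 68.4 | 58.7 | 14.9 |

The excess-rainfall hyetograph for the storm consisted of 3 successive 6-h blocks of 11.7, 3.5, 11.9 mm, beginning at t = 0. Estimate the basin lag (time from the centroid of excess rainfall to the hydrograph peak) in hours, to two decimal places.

t_L ≈ 32.96 h

Centroid of excess rainfall: t_c = Σ P_i·t̄_i / ΣP_i = 9.0443 h (block centres at 3, 9, 15 h).
Hydrograph peak occurs at t = 42 h, so basin lag t_L = 42 − 9.0443 = 32.96 h.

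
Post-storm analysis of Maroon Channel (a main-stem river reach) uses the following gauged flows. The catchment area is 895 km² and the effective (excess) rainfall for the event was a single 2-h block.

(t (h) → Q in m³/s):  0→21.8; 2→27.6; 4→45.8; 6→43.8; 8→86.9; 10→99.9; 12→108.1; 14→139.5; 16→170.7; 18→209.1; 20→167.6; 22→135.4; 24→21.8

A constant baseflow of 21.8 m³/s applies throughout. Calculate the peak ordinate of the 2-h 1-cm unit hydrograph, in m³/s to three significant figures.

Direct runoff: 0.0, 5.8, 24.0, 22.0, 65.1, 78.1, 86.3, 117.7, 148.9, 187.3, 145.8, 113.6, 0.0 m³/s; ΣQ_DR = 994.6 m³/s, peak = 187.3 m³/s.
Runoff depth d = ΣQ_DR·Δt / A = 994.6 × 7200 / (895 km²) = 8.001 mm.
The 1-cm UH is the DRH scaled by (10 mm)/d, so U_p = 187.3 × 10/8.001 = 234 m³/s.

U_p ≈ 234 m³/s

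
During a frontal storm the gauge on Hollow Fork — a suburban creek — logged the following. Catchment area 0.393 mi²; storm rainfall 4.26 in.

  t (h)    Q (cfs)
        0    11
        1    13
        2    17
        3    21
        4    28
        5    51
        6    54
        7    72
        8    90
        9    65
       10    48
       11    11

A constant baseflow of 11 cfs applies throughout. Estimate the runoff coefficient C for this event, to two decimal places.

C ≈ 0.32

ΣQ_DR = 349.0 cfs; V = ΣQ_DR·Δt = 1.256 × 10^6 ft³.
Runoff depth d = V / A = 1.376 in.
C = d / P = 1.376 / 4.26 = 0.32.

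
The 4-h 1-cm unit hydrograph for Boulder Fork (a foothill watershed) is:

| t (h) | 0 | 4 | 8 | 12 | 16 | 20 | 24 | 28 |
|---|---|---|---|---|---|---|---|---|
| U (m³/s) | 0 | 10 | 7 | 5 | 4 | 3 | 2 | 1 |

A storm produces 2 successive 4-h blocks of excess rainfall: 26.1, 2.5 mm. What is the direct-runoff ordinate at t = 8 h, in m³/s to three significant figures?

Q ≈ 20.8 m³/s

By discrete convolution, Q_j = Σ (P_i / 10 mm) · U_{j−i}.
At t = 8 h (j=2): Q = (26.1/10)·7 + (2.5/10)·10 = 20.8 m³/s.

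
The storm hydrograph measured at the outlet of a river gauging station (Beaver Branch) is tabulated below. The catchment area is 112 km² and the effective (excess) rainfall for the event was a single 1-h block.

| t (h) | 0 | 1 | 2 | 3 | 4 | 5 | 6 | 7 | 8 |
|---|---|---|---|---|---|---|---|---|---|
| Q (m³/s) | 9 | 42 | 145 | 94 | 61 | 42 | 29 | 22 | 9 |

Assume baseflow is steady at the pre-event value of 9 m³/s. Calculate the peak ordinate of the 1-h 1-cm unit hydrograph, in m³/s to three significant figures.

Direct runoff: 0.0, 33.0, 136.0, 85.0, 52.0, 33.0, 20.0, 13.0, 0.0 m³/s; ΣQ_DR = 372.0 m³/s, peak = 136.0 m³/s.
Runoff depth d = ΣQ_DR·Δt / A = 372.0 × 3600 / (112 km²) = 11.96 mm.
The 1-cm UH is the DRH scaled by (10 mm)/d, so U_p = 136.0 × 10/11.96 = 114 m³/s.

U_p ≈ 114 m³/s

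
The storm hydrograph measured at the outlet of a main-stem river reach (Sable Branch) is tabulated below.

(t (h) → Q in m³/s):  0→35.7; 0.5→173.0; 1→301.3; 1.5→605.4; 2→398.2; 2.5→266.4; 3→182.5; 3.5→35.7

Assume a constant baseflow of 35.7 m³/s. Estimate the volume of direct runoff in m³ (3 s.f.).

Direct-runoff ordinates (Q − Q_b): 0.0, 137.3, 265.6, 569.7, 362.5, 230.7, 146.8, 0.0 m³/s.
ΣQ_DR = 1713 m³/s.
With Δt = 0.5 h = 1800 s, V = ΣQ_DR · Δt = 1713 × 1800 = 3.08 × 10^6 m³.

V ≈ 3.08 × 10^6 m³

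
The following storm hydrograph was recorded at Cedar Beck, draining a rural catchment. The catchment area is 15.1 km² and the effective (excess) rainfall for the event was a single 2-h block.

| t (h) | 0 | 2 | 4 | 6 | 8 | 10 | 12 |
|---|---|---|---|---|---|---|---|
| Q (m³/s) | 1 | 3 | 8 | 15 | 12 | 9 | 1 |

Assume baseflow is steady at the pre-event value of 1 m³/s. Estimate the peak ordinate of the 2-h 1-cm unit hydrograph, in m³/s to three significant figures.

Direct runoff: 0.0, 2.0, 7.0, 14.0, 11.0, 8.0, 0.0 m³/s; ΣQ_DR = 42.00 m³/s, peak = 14.0 m³/s.
Runoff depth d = ΣQ_DR·Δt / A = 42.00 × 7200 / (15.1 km²) = 20.03 mm.
The 1-cm UH is the DRH scaled by (10 mm)/d, so U_p = 14.0 × 10/20.03 = 6.99 m³/s.

U_p ≈ 6.99 m³/s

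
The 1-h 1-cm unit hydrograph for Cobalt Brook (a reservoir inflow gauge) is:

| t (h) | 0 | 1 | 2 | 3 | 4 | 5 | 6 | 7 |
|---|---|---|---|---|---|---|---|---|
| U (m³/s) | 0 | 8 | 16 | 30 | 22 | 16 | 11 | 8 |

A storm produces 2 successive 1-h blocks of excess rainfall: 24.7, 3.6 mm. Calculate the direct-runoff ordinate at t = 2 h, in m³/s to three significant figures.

By discrete convolution, Q_j = Σ (P_i / 10 mm) · U_{j−i}.
At t = 2 h (j=2): Q = (24.7/10)·16 + (3.6/10)·8 = 42.4 m³/s.

Q ≈ 42.4 m³/s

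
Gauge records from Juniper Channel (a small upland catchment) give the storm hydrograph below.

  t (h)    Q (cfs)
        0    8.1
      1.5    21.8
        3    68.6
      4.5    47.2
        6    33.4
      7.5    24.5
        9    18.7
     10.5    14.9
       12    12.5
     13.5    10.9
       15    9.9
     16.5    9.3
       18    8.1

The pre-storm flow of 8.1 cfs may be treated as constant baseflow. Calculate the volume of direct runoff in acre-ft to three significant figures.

V ≈ 22.6 acre-ft

Direct-runoff ordinates (Q − Q_b): 0.0, 13.7, 60.5, 39.1, 25.3, 16.4, 10.6, 6.8, 4.4, 2.8, 1.8, 1.2, 0.0 cfs.
ΣQ_DR = 182.6 cfs.
With Δt = 1.5 h = 5400 s, V = ΣQ_DR · Δt = 182.6 × 5400 = 9.86 × 10^5 ft³ = 22.6 acre-ft.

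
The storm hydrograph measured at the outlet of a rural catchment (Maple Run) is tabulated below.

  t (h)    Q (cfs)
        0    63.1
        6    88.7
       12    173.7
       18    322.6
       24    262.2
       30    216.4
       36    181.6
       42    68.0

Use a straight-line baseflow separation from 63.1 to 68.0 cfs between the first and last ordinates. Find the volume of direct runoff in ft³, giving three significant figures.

V ≈ 1.84 × 10^7 ft³

Direct-runoff ordinates (Q − Q_b): 0.00, 24.90, 109.20, 257.40, 196.30, 149.80, 114.30, 0.00 cfs.
ΣQ_DR = 851.9 cfs.
With Δt = 6 h = 21600 s, V = ΣQ_DR · Δt = 851.9 × 21600 = 1.84 × 10^7 ft³.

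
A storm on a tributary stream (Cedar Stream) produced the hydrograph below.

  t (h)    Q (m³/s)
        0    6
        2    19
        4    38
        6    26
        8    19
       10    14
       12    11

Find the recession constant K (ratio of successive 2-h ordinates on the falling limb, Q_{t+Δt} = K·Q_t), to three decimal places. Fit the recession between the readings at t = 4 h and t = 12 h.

Using the recession-limb readings at t = 4 h and t = 12 h: Q falls from 38 to 11 m³/s over 4 intervals.
K = (Q₂/Q₁)^(1/4) = (11/38)^(1/4) = 0.734.

K ≈ 0.734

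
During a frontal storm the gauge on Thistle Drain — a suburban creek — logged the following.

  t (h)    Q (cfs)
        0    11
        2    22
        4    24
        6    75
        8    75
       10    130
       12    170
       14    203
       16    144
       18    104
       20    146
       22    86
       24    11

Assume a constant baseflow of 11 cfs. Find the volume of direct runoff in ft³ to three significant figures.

Direct-runoff ordinates (Q − Q_b): 0.0, 11.0, 13.0, 64.0, 64.0, 119.0, 159.0, 192.0, 133.0, 93.0, 135.0, 75.0, 0.0 cfs.
ΣQ_DR = 1058 cfs.
With Δt = 2 h = 7200 s, V = ΣQ_DR · Δt = 1058 × 7200 = 7.62 × 10^6 ft³.

V ≈ 7.62 × 10^6 ft³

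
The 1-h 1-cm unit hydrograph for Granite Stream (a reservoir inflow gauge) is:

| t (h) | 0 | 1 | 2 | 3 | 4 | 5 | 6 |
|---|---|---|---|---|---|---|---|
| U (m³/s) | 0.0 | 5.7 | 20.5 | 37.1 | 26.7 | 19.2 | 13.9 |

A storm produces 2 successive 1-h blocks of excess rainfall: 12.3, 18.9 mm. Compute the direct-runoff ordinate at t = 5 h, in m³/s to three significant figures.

By discrete convolution, Q_j = Σ (P_i / 10 mm) · U_{j−i}.
At t = 5 h (j=5): Q = (12.3/10)·19.2 + (18.9/10)·26.7 = 74.1 m³/s.

Q ≈ 74.1 m³/s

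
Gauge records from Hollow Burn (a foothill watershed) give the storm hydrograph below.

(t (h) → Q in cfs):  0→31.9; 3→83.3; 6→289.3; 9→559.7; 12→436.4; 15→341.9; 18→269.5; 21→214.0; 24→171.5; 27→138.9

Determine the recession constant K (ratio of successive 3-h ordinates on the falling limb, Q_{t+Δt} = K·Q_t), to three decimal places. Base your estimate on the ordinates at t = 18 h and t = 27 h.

Using the recession-limb readings at t = 18 h and t = 27 h: Q falls from 269.5 to 138.9 cfs over 3 intervals.
K = (Q₂/Q₁)^(1/3) = (138.9/269.5)^(1/3) = 0.802.

K ≈ 0.802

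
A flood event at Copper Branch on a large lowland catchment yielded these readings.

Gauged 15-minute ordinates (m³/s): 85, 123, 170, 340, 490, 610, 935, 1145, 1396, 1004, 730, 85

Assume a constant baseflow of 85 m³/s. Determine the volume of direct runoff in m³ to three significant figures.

V ≈ 5.48 × 10^6 m³

Direct-runoff ordinates (Q − Q_b): 0.0, 38.0, 85.0, 255.0, 405.0, 525.0, 850.0, 1060.0, 1311.0, 919.0, 645.0, 0.0 m³/s.
ΣQ_DR = 6093 m³/s.
With Δt = 0.25 h = 900 s, V = ΣQ_DR · Δt = 6093 × 900 = 5.48 × 10^6 m³.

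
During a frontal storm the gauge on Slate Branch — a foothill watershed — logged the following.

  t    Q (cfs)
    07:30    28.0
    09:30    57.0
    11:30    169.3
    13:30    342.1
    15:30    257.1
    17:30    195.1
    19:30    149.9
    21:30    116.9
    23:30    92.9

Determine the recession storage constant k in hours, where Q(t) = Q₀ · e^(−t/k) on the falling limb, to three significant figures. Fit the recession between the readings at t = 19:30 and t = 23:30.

On the falling limb, Q drops from 149.9 to 92.9 cfs between t = 19:30 and t = 23:30 (Δt = 4 h).
k = −Δt / ln(Q₂/Q₁) = −4 / ln(92.9/149.9) = 8.36 h.

k ≈ 8.36 h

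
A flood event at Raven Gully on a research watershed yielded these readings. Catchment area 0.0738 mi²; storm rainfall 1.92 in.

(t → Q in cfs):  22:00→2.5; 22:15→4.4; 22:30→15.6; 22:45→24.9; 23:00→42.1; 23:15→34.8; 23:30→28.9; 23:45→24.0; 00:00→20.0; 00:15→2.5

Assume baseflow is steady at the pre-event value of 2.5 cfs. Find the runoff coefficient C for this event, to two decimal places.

ΣQ_DR = 174.7 cfs; V = ΣQ_DR·Δt = 1.572 × 10^5 ft³.
Runoff depth d = V / A = 0.9170 in.
C = d / P = 0.9170 / 1.92 = 0.48.

C ≈ 0.48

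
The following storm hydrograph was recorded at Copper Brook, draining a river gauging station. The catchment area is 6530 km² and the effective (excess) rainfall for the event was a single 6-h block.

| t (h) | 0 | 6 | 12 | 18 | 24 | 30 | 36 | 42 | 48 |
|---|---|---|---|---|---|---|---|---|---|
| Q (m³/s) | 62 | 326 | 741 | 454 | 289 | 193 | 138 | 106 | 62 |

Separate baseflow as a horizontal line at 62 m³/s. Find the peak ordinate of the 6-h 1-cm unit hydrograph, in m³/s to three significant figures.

Direct runoff: 0.0, 264.0, 679.0, 392.0, 227.0, 131.0, 76.0, 44.0, 0.0 m³/s; ΣQ_DR = 1813 m³/s, peak = 679.0 m³/s.
Runoff depth d = ΣQ_DR·Δt / A = 1813 × 21600 / (6530 km²) = 5.997 mm.
The 1-cm UH is the DRH scaled by (10 mm)/d, so U_p = 679.0 × 10/5.997 = 1130 m³/s.

U_p ≈ 1130 m³/s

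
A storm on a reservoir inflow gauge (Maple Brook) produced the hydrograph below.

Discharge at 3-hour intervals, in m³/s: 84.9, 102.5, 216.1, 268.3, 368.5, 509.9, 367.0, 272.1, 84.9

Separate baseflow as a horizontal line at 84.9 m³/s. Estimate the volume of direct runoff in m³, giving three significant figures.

V ≈ 1.63 × 10^7 m³

Direct-runoff ordinates (Q − Q_b): 0.0, 17.6, 131.2, 183.4, 283.6, 425.0, 282.1, 187.2, 0.0 m³/s.
ΣQ_DR = 1510 m³/s.
With Δt = 3 h = 10800 s, V = ΣQ_DR · Δt = 1510 × 10800 = 1.63 × 10^7 m³.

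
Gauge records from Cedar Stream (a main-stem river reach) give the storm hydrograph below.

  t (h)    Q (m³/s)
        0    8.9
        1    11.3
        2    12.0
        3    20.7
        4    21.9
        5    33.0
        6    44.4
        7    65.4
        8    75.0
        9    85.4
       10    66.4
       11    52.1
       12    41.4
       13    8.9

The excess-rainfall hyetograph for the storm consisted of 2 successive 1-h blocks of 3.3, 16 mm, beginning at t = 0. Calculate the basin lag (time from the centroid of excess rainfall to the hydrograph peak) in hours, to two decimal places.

t_L ≈ 7.67 h

Centroid of excess rainfall: t_c = Σ P_i·t̄_i / ΣP_i = 1.3290 h (block centres at 0.5, 1.5 h).
Hydrograph peak occurs at t = 9 h, so basin lag t_L = 9 − 1.3290 = 7.67 h.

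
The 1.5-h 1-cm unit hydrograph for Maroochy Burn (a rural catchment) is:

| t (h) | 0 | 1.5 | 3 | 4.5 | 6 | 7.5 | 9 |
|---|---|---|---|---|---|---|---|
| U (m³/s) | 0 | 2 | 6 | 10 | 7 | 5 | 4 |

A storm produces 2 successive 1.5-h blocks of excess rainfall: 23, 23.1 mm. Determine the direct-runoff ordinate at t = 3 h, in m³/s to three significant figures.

By discrete convolution, Q_j = Σ (P_i / 10 mm) · U_{j−i}.
At t = 3 h (j=2): Q = (23/10)·6 + (23.1/10)·2 = 18.4 m³/s.

Q ≈ 18.4 m³/s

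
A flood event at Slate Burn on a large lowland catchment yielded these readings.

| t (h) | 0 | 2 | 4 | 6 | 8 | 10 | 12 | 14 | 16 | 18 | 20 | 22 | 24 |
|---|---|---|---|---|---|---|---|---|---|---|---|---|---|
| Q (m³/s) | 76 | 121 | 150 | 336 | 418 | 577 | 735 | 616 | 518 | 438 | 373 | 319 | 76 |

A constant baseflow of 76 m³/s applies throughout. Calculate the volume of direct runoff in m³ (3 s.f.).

V ≈ 2.71 × 10^7 m³

Direct-runoff ordinates (Q − Q_b): 0.0, 45.0, 74.0, 260.0, 342.0, 501.0, 659.0, 540.0, 442.0, 362.0, 297.0, 243.0, 0.0 m³/s.
ΣQ_DR = 3765 m³/s.
With Δt = 2 h = 7200 s, V = ΣQ_DR · Δt = 3765 × 7200 = 2.71 × 10^7 m³.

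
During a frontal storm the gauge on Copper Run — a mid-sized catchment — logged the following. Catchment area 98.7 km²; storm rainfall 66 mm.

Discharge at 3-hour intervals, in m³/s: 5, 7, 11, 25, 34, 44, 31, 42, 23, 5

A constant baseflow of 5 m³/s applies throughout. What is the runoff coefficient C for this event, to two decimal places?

ΣQ_DR = 177.0 m³/s; V = ΣQ_DR·Δt = 1.912 × 10^6 m³.
Runoff depth d = V / A = 19.37 mm.
C = d / P = 19.37 / 66 = 0.29.

C ≈ 0.29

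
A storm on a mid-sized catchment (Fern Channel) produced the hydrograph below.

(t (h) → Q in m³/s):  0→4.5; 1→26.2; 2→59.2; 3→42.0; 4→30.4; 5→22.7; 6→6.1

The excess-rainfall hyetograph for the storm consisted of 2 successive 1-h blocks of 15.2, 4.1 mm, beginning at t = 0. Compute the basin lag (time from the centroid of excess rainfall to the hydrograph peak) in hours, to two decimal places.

Centroid of excess rainfall: t_c = Σ P_i·t̄_i / ΣP_i = 0.7124 h (block centres at 0.5, 1.5 h).
Hydrograph peak occurs at t = 2 h, so basin lag t_L = 2 − 0.7124 = 1.29 h.

t_L ≈ 1.29 h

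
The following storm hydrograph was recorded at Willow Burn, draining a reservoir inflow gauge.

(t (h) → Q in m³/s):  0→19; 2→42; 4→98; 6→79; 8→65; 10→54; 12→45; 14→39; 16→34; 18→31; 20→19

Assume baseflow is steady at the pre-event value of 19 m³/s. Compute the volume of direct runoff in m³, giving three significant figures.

Direct-runoff ordinates (Q − Q_b): 0.0, 23.0, 79.0, 60.0, 46.0, 35.0, 26.0, 20.0, 15.0, 12.0, 0.0 m³/s.
ΣQ_DR = 316.0 m³/s.
With Δt = 2 h = 7200 s, V = ΣQ_DR · Δt = 316.0 × 7200 = 2.28 × 10^6 m³.

V ≈ 2.28 × 10^6 m³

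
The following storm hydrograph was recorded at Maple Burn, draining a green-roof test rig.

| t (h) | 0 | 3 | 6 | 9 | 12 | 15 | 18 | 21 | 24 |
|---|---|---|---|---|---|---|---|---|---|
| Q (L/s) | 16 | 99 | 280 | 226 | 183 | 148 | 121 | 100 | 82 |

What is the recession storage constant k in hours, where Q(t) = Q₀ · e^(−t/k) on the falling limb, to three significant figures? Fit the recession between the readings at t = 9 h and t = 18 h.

On the falling limb, Q drops from 226 to 121 L/s between t = 9 h and t = 18 h (Δt = 9 h).
k = −Δt / ln(Q₂/Q₁) = −9 / ln(121/226) = 14.4 h.

k ≈ 14.4 h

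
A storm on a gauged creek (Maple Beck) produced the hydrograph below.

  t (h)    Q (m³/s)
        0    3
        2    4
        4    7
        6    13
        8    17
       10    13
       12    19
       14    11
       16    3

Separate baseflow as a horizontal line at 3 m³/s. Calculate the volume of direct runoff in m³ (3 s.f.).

Direct-runoff ordinates (Q − Q_b): 0.0, 1.0, 4.0, 10.0, 14.0, 10.0, 16.0, 8.0, 0.0 m³/s.
ΣQ_DR = 63.00 m³/s.
With Δt = 2 h = 7200 s, V = ΣQ_DR · Δt = 63.00 × 7200 = 4.54 × 10^5 m³.

V ≈ 4.54 × 10^5 m³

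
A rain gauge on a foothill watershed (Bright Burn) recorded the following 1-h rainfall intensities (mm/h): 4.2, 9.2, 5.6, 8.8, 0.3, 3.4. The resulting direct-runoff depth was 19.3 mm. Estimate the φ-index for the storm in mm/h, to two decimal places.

φ ≈ 2.38 mm/h

Only the 5 blocks with intensity above φ contribute runoff: 4.2, 9.2, 5.6, 8.8, 3.4 mm/h.
Σ(I−φ)·Δt = d  ⇒  (4.2+9.2+5.6+8.8+3.4 − 5φ)·1 = 19.3
φ = (31.20 − 19.3/1) / 5 = 2.38 mm/h.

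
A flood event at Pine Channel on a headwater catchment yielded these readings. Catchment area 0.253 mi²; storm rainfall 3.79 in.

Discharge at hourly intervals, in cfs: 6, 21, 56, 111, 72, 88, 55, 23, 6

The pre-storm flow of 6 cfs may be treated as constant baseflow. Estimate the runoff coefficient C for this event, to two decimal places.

C ≈ 0.62

ΣQ_DR = 384.0 cfs; V = ΣQ_DR·Δt = 1.382 × 10^6 ft³.
Runoff depth d = V / A = 2.352 in.
C = d / P = 2.352 / 3.79 = 0.62.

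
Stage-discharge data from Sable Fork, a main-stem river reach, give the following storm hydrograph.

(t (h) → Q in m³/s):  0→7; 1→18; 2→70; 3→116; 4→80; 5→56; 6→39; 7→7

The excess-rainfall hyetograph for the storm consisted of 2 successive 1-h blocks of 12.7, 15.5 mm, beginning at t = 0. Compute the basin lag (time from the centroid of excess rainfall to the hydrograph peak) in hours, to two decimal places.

Centroid of excess rainfall: t_c = Σ P_i·t̄_i / ΣP_i = 1.0496 h (block centres at 0.5, 1.5 h).
Hydrograph peak occurs at t = 3 h, so basin lag t_L = 3 − 1.0496 = 1.95 h.

t_L ≈ 1.95 h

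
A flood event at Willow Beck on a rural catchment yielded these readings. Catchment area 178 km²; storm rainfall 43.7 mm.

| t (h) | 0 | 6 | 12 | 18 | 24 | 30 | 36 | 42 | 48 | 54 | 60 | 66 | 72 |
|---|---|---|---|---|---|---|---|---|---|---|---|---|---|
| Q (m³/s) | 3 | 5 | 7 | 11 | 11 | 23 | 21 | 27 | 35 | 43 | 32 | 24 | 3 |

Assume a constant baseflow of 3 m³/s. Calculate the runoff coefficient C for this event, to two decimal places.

ΣQ_DR = 206.0 m³/s; V = ΣQ_DR·Δt = 4.450 × 10^6 m³.
Runoff depth d = V / A = 25.00 mm.
C = d / P = 25.00 / 43.7 = 0.57.

C ≈ 0.57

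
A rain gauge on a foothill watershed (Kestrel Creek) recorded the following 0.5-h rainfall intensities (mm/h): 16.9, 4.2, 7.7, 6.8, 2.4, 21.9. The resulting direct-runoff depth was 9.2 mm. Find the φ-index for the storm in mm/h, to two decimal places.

Only the 2 blocks with intensity above φ contribute runoff: 16.9, 21.9 mm/h.
Σ(I−φ)·Δt = d  ⇒  (16.9+21.9 − 2φ)·0.5 = 9.2
φ = (38.80 − 9.2/0.5) / 2 = 10.20 mm/h.

φ ≈ 10.20 mm/h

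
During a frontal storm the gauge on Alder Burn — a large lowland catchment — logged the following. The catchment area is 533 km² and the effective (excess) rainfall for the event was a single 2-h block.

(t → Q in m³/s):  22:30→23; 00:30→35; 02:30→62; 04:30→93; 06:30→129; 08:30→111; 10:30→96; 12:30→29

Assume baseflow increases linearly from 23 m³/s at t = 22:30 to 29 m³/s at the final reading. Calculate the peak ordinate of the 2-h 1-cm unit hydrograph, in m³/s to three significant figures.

Direct runoff: 0.00, 11.14, 37.29, 67.43, 102.57, 83.71, 67.86, 0.00 m³/s; ΣQ_DR = 370.0 m³/s, peak = 102.57 m³/s.
Runoff depth d = ΣQ_DR·Δt / A = 370.0 × 7200 / (533 km²) = 4.998 mm.
The 1-cm UH is the DRH scaled by (10 mm)/d, so U_p = 102.57 × 10/4.998 = 205 m³/s.

U_p ≈ 205 m³/s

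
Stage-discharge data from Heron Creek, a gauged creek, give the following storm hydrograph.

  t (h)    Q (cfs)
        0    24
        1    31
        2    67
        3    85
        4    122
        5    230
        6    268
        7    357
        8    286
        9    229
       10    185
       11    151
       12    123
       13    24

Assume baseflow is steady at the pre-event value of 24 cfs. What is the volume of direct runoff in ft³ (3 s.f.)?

V ≈ 6.65 × 10^6 ft³

Direct-runoff ordinates (Q − Q_b): 0.0, 7.0, 43.0, 61.0, 98.0, 206.0, 244.0, 333.0, 262.0, 205.0, 161.0, 127.0, 99.0, 0.0 cfs.
ΣQ_DR = 1846 cfs.
With Δt = 1 h = 3600 s, V = ΣQ_DR · Δt = 1846 × 3600 = 6.65 × 10^6 ft³.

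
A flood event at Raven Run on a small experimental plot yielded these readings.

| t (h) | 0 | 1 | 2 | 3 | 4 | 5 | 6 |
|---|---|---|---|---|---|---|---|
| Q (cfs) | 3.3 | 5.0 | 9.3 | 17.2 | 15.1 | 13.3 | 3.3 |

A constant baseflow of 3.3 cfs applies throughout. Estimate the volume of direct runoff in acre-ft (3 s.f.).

Direct-runoff ordinates (Q − Q_b): 0.0, 1.7, 6.0, 13.9, 11.8, 10.0, 0.0 cfs.
ΣQ_DR = 43.40 cfs.
With Δt = 1 h = 3600 s, V = ΣQ_DR · Δt = 43.40 × 3600 = 1.56 × 10^5 ft³ = 3.59 acre-ft.

V ≈ 3.59 acre-ft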